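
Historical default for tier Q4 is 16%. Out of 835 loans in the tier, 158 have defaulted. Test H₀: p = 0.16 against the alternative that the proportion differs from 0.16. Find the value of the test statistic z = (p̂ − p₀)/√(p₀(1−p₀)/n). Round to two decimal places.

p̂ = 158/835 ≈ 0.1892.
Standard error under H₀: √(0.16×0.84/835) = 0.0127.
z = (0.1892 − 0.16)/0.0127 = 0.0292/0.0127 = 2.30.
p-value = 2·P(Z > 2.303) ≈ 0.0213.

z = 2.30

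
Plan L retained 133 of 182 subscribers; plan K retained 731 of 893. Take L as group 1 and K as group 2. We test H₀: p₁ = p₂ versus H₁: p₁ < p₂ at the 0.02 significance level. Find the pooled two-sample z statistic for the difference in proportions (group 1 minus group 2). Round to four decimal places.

p̂₁ = 133/182 = 0.730769, p̂₂ = 731/893 = 0.818589.
Pooled p̂ = (133+731)/(182+893) = 864/1075 = 0.803721.
SE = √(p̂(1−p̂)(1/n₁+1/n₂)) = √(0.803721·0.196279·0.00661433) = √(0.00104343) = 0.032302.
z = (0.730769 − 0.818589)/0.032302 = -0.087820/0.032302 = -2.7187.
p-value = P(Z < -2.719) ≈ 0.0033. With α = 0.02, reject H₀.

z = -2.7187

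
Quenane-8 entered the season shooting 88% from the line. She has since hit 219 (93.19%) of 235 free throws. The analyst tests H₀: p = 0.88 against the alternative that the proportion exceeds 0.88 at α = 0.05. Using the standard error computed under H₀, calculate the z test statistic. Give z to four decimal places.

p̂ = 219/235 = 0.9319149.
Standard error under H₀: √(0.88×0.12/235) = 0.0211982.
z = (0.9319149 − 0.88)/0.0211982 = 0.0519149/0.0211982 = 2.4490.
p-value = P(Z > 2.449) ≈ 0.0072, so at α = 0.05 we reject H₀.

z = 2.4490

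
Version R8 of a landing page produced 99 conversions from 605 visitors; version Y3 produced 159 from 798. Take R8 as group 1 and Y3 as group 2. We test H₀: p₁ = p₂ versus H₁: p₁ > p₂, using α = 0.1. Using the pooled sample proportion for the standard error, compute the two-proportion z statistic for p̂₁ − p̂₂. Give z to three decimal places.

p̂₁ = 99/605 ≈ 0.16364, p̂₂ = 159/798 ≈ 0.19925.
Pooled p̂ = (99+159)/(605+798) = 258/1403 = 0.18389.
SE = √(0.150076 × 0.00290603) = 0.02088.
z = (0.16364 − 0.19925)/0.02088 = -0.03561/0.02088 = -1.705.
p-value = P(Z > -1.705) ≈ 0.9559; since p > α = 0.1, fail to reject H₀.

z = -1.705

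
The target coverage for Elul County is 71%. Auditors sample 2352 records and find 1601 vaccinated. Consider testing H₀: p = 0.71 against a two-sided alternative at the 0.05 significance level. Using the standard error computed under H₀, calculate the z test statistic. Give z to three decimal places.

p̂ = 1601/2352 ≈ 0.680697.
SE = √(p₀(1−p₀)/n) = √(0.2059/2352) = 0.009356.
z = (0.680697 − 0.71)/0.009356 = -0.029303/0.009356 = -3.132.
p-value = 2·P(Z > 3.132) ≈ 0.0017, so at α = 0.05 we reject H₀.

z = -3.132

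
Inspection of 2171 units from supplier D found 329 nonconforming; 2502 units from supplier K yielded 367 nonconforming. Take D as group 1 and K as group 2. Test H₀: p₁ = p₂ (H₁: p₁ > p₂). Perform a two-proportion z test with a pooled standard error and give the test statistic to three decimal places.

p̂₁ = 329/2171 = 0.151543, p̂₂ = 367/2502 = 0.146683.
Pooled p̂ = (329+367)/(2171+2502) = 696/4673 = 0.148941.
SE = √(0.126757 × 0.000860297) = 0.010443.
z = (0.151543 − 0.146683)/0.010443 = 0.004860/0.010443 = 0.465.

z = 0.465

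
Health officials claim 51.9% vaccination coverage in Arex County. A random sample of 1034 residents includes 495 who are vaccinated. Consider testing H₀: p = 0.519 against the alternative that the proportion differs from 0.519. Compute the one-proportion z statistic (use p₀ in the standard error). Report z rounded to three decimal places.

p̂ = 495/1034 ≈ 0.47872.
SE = √(p₀(1−p₀)/n) = √(0.24964/1034) = 0.01554.
z = (0.47872 − 0.519)/0.01554 = -0.04028/0.01554 = -2.592.
Two-sided p-value ≈ 2·Φ(−2.592) = 0.0095.

z = -2.592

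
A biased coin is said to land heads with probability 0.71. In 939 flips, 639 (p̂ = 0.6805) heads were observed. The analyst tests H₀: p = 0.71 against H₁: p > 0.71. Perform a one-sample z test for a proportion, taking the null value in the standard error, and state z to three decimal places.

p̂ = 639/939 ≈ 0.68051.
SE = √(p₀(1−p₀)/n) = √(0.2059/939) = 0.01481.
z = (0.68051 − 0.71)/0.01481 = -0.02949/0.01481 = -1.991.
p-value = P(Z > -1.991) ≈ 0.9768.

z = -1.991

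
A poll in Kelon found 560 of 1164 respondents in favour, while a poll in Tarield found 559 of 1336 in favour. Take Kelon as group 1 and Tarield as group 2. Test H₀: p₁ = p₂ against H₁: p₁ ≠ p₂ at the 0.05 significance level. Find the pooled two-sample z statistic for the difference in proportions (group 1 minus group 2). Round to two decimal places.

z = 3.14

p̂₁ = 560/1164 ≈ 0.48110, p̂₂ = 559/1336 ≈ 0.41841.
Pooled p̂ = (560+559)/(1164+1336) = 1119/2500 = 0.44760.
SE = √(p̂(1−p̂)(1/n₁+1/n₂)) = √(0.44760·0.55240·0.00160761) = √(0.000397488) = 0.01994.
z = (0.48110 − 0.41841)/0.01994 = 0.06269/0.01994 = 3.14.
p-value = 2·P(Z > 3.144) ≈ 0.0017; since p < α = 0.05, reject H₀.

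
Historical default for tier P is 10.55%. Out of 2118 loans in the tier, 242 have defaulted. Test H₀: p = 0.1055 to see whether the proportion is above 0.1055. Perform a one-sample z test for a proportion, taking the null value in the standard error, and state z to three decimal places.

p̂ = 242/2118 = 0.114259.
Standard error under H₀: √(0.1055×0.8945/2118) = 0.006675.
z = (0.114259 − 0.1055)/0.006675 = 0.008759/0.006675 = 1.312.

z = 1.312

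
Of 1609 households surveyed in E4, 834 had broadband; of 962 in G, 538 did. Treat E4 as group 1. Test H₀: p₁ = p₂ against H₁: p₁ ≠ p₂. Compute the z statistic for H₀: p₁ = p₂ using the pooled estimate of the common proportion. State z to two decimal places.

z = -2.01

p̂₁ = 834/1609 = 0.51833, p̂₂ = 538/962 = 0.55925.
Pooled p̂ = (834+538)/(1609+962) = 1372/2571 = 0.53364.
SE = √(0.248868 × 0.00166101) = 0.02033.
z = (0.51833 − 0.55925)/0.02033 = -0.04092/0.02033 = -2.01.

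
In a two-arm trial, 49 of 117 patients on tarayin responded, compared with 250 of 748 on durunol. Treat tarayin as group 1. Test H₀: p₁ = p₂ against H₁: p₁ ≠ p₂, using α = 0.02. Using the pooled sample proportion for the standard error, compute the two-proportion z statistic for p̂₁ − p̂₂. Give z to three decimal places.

p̂₁ = 49/117 = 0.41880, p̂₂ = 250/748 = 0.33422.
Pooled p̂ = (49+250)/(117+748) = 299/865 = 0.34566.
SE = √(p̂(1−p̂)(1/n₁+1/n₂)) = √(0.34566·0.65434·0.00988391) = √(0.00223555) = 0.04728.
z = (0.41880 − 0.33422)/0.04728 = 0.08458/0.04728 = 1.789.
p-value = 2·P(Z > 1.789) ≈ 0.0736. With α = 0.02, fail to reject H₀.

z = 1.789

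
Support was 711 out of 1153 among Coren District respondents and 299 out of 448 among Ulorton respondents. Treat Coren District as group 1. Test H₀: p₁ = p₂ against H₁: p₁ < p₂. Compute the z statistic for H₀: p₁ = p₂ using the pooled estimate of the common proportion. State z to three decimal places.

p̂₁ = 711/1153 ≈ 0.61665, p̂₂ = 299/448 ≈ 0.66741.
Pooled p̂ = (711+299)/(1153+448) = 1010/1601 = 0.63086.
SE = √(p̂(1−p̂)(1/n₁+1/n₂)) = √(0.63086·0.36914·0.00309945) = √(0.000721789) = 0.02687.
z = (0.61665 − 0.66741)/0.02687 = -0.05076/0.02687 = -1.889.

z = -1.889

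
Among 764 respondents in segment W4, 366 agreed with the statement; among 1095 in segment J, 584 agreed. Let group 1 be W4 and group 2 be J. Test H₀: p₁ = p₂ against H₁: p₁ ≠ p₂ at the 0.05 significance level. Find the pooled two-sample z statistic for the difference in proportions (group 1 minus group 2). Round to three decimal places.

z = -2.303

p̂₁ = 366/764 = 0.47906, p̂₂ = 584/1095 = 0.53333.
Pooled p̂ = (366+584)/(764+1095) = 950/1859 = 0.51103.
SE = √(p̂(1−p̂)(1/n₁+1/n₂)) = √(0.51103·0.48897·0.00222214) = √(0.000555265) = 0.02356.
z = (0.47906 − 0.53333)/0.02356 = -0.05427/0.02356 = -2.303.
p-value = 2·P(Z > 2.303) ≈ 0.0213; since p < α = 0.05, reject H₀.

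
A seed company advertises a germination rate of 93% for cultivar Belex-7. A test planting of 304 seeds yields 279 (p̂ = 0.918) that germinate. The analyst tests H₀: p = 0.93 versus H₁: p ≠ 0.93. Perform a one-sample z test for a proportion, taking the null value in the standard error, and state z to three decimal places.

z = -0.836

p̂ = 279/304 ≈ 0.917763.
SE = √(p₀(1−p₀)/n) = √(0.0651/304) = 0.014634.
z = (0.917763 − 0.93)/0.014634 = -0.012237/0.014634 = -0.836.
p-value = 2·P(Z > 0.836) ≈ 0.4030.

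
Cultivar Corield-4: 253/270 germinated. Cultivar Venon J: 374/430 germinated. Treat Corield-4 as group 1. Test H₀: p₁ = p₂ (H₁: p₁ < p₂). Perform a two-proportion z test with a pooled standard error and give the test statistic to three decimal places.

z = 2.835

p̂₁ = 253/270 ≈ 0.93704, p̂₂ = 374/430 ≈ 0.86977.
Pooled p̂ = (253+374)/(270+430) = 627/700 = 0.89571.
SE = √(0.0934102 × 0.00602929) = 0.02373.
z = (0.93704 − 0.86977)/0.02373 = 0.06727/0.02373 = 2.835.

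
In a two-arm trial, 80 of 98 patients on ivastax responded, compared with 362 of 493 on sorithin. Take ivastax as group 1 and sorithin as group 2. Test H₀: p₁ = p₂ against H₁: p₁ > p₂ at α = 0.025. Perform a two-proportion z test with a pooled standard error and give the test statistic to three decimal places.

p̂₁ = 80/98 ≈ 0.81633, p̂₂ = 362/493 ≈ 0.73428.
Pooled p̂ = (80+362)/(98+493) = 442/591 = 0.74788.
SE = √(0.188553 × 0.0122325) = 0.04803.
z = (0.81633 − 0.73428)/0.04803 = 0.08205/0.04803 = 1.708.
p-value = P(Z > 1.708) ≈ 0.0438, so at α = 0.025 we fail to reject H₀.

z = 1.708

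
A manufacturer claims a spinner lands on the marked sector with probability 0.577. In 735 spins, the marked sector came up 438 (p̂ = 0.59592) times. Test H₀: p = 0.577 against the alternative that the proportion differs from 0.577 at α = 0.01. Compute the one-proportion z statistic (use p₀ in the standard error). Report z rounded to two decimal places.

z = 1.04

p̂ = 438/735 = 0.5959.
SE = √(p₀(1−p₀)/n) = √(0.24407/735) = 0.0182.
z = (0.5959 − 0.577)/0.0182 = 0.0189/0.0182 = 1.04.
p-value = 2·P(Z > 1.038) ≈ 0.2992; since p > α = 0.01, fail to reject H₀.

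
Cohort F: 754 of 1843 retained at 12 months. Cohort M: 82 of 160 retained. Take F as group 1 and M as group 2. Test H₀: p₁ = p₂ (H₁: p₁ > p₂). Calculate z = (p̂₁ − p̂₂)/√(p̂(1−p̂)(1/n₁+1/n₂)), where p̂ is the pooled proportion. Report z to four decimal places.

z = -2.5438

p̂₁ = 754/1843 = 0.409116, p̂₂ = 82/160 = 0.512500.
Pooled p̂ = (754+82)/(1843+160) = 836/2003 = 0.417374.
SE = √(p̂(1−p̂)(1/n₁+1/n₂)) = √(0.417374·0.582626·0.00679259) = √(0.00165177) = 0.040642.
z = (0.409116 − 0.512500)/0.040642 = -0.103384/0.040642 = -2.5438.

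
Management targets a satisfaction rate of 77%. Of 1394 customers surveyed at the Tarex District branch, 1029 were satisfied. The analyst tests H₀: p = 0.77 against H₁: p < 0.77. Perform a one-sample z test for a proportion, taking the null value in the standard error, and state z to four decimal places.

z = -2.8245

p̂ = 1029/1394 = 0.7381636.
Under H₀, SE = √(0.77·0.23/1394) = √(0.000127044) = 0.0112714.
z = (0.7381636 − 0.77)/0.0112714 = -0.0318364/0.0112714 = -2.8245.
p-value = P(Z < -2.825) ≈ 0.0024.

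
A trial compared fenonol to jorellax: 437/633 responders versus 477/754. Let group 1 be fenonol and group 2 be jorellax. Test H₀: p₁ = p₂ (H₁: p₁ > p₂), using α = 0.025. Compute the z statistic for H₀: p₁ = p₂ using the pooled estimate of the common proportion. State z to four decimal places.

z = 2.2593

p̂₁ = 437/633 = 0.690363, p̂₂ = 477/754 = 0.632626.
Pooled p̂ = (437+477)/(633+754) = 914/1387 = 0.658976.
SE = √(p̂(1−p̂)(1/n₁+1/n₂)) = √(0.658976·0.341024·0.00290604) = √(0.000653064) = 0.025555.
z = (0.690363 − 0.632626)/0.025555 = 0.057737/0.025555 = 2.2593.
p-value = P(Z > 2.259) ≈ 0.0119, so at α = 0.025 we reject H₀.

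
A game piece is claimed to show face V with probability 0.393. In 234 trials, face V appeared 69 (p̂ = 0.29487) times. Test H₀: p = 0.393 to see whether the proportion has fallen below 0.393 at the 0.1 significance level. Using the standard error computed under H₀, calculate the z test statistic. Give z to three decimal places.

z = -3.073

p̂ = 69/234 = 0.29487.
Under H₀, SE = √(0.393·0.607/234) = √(0.00101945) = 0.03193.
z = (0.29487 − 0.393)/0.03193 = -0.09813/0.03193 = -3.073.
p-value = P(Z < -3.073) ≈ 0.0011; since p < α = 0.1, reject H₀.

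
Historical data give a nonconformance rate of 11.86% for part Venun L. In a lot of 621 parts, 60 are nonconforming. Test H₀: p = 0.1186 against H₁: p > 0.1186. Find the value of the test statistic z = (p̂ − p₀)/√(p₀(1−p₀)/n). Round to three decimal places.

z = -1.694

p̂ = 60/621 ≈ 0.096618.
Standard error under H₀: √(0.1186×0.8814/621) = 0.012974.
z = (0.096618 − 0.1186)/0.012974 = -0.021982/0.012974 = -1.694.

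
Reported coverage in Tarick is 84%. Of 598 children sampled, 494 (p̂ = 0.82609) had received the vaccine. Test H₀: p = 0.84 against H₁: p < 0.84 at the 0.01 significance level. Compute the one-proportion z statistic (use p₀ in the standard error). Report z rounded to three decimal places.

z = -0.928

p̂ = 494/598 = 0.82609.
SE = √(p₀(1−p₀)/n) = √(0.1344/598) = 0.01499.
z = (0.82609 − 0.84)/0.01499 = -0.01391/0.01499 = -0.928.
p-value = P(Z < -0.928) ≈ 0.1767. With α = 0.01, fail to reject H₀.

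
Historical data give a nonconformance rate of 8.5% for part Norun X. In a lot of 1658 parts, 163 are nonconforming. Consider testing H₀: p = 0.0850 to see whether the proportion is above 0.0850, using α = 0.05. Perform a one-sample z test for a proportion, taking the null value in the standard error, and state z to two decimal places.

z = 1.94

p̂ = 163/1658 = 0.09831.
Standard error under H₀: √(0.085×0.915/1658) = 0.00685.
z = (0.09831 − 0.085)/0.00685 = 0.01331/0.00685 = 1.94.
p-value = P(Z > 1.944) ≈ 0.0260. With α = 0.05, reject H₀.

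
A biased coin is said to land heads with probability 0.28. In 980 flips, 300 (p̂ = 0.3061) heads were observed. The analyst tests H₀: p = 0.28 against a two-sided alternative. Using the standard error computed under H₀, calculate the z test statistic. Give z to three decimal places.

z = 1.821

p̂ = 300/980 ≈ 0.30612.
SE = √(p₀(1−p₀)/n) = √(0.2016/980) = 0.01434.
z = (0.30612 − 0.28)/0.01434 = 0.02612/0.01434 = 1.821.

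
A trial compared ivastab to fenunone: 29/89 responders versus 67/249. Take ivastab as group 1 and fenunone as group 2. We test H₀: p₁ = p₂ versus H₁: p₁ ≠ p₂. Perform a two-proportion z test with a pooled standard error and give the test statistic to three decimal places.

z = 1.019

p̂₁ = 29/89 = 0.32584, p̂₂ = 67/249 = 0.26908.
Pooled p̂ = (29+67)/(89+249) = 96/338 = 0.28402.
SE = √(0.203354 × 0.015252) = 0.05569.
z = (0.32584 − 0.26908)/0.05569 = 0.05676/0.05569 = 1.019.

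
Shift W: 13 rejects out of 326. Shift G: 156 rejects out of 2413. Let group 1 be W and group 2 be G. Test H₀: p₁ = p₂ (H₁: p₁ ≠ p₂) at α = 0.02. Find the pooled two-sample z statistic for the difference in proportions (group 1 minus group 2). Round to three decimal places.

z = -1.745

p̂₁ = 13/326 ≈ 0.039877, p̂₂ = 156/2413 ≈ 0.064650.
Pooled p̂ = (13+156)/(326+2413) = 169/2739 = 0.061701.
SE = √(0.0578943 × 0.00348191) = 0.014198.
z = (0.039877 − 0.064650)/0.014198 = -0.024773/0.014198 = -1.745.
Two-sided p-value ≈ 2·Φ(−1.745) = 0.0810. With α = 0.02, fail to reject H₀.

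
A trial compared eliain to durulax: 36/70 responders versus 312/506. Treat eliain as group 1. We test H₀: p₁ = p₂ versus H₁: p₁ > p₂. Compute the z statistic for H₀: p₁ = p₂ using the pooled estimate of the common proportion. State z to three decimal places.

p̂₁ = 36/70 ≈ 0.51429, p̂₂ = 312/506 ≈ 0.61660.
Pooled p̂ = (36+312)/(70+506) = 348/576 = 0.60417.
SE = √(0.239149 × 0.016262) = 0.06236.
z = (0.51429 − 0.61660)/0.06236 = -0.10231/0.06236 = -1.641.

z = -1.641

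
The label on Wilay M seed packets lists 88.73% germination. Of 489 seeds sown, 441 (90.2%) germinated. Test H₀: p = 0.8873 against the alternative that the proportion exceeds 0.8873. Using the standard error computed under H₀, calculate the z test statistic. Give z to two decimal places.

p̂ = 441/489 = 0.90184.
Standard error under H₀: √(0.8873×0.1127/489) = 0.01430.
z = (0.90184 − 0.8873)/0.01430 = 0.01454/0.01430 = 1.02.
p-value = P(Z > 1.017) ≈ 0.1546.

z = 1.02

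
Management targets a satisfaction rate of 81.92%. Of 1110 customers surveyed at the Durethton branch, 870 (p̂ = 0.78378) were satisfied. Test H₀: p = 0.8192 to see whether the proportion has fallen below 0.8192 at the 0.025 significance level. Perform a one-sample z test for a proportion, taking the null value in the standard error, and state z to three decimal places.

p̂ = 870/1110 = 0.783784.
Under H₀, SE = √(0.8192·0.1808/1110) = √(0.000133434) = 0.011551.
z = (0.783784 − 0.8192)/0.011551 = -0.035416/0.011551 = -3.066.
p-value = P(Z < -3.066) ≈ 0.0011; since p < α = 0.025, reject H₀.

z = -3.066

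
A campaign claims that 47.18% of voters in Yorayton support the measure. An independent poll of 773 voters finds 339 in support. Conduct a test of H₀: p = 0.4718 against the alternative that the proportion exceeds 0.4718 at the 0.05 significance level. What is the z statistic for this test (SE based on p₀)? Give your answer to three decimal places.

z = -1.852

p̂ = 339/773 ≈ 0.438551.
Standard error under H₀: √(0.4718×0.5282/773) = 0.017955.
z = (0.438551 − 0.4718)/0.017955 = -0.033249/0.017955 = -1.852.
p-value = P(Z > -1.852) ≈ 0.9680; since p > α = 0.05, fail to reject H₀.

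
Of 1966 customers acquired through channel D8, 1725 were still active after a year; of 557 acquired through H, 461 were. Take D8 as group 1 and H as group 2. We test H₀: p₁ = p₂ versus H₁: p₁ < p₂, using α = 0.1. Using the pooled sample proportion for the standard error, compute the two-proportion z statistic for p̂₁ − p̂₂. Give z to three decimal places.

z = 3.048

p̂₁ = 1725/1966 ≈ 0.87742, p̂₂ = 461/557 ≈ 0.82765.
Pooled p̂ = (1725+461)/(1966+557) = 2186/2523 = 0.86643.
SE = √(0.11573 × 0.00230398) = 0.01633.
z = (0.87742 − 0.82765)/0.01633 = 0.04977/0.01633 = 3.048.
p-value = P(Z < 3.048) ≈ 0.9988; since p > α = 0.1, fail to reject H₀.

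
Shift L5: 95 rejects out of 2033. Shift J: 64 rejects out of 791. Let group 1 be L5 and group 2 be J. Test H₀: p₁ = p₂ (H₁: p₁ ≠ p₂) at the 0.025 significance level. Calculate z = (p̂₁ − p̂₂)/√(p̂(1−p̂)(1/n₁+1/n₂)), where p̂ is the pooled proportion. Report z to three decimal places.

p̂₁ = 95/2033 = 0.0467290, p̂₂ = 64/791 = 0.0809102.
Pooled p̂ = (95+64)/(2033+791) = 159/2824 = 0.0563031.
SE = √(p̂(1−p̂)(1/n₁+1/n₂)) = √(0.0563031·0.9436969·0.00175611) = √(9.33073e-05) = 0.0096596.
z = (0.0467290 − 0.0809102)/0.0096596 = -0.0341812/0.0096596 = -3.539.
Two-sided p-value ≈ 2·Φ(−3.539) = 0.0004. With α = 0.025, reject H₀.

z = -3.539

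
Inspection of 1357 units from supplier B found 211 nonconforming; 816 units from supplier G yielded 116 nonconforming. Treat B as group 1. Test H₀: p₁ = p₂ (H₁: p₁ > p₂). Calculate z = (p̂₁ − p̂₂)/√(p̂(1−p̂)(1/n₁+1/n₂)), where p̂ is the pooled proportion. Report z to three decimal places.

z = 0.842

p̂₁ = 211/1357 = 0.15549, p̂₂ = 116/816 = 0.14216.
Pooled p̂ = (211+116)/(1357+816) = 327/2173 = 0.15048.
SE = √(p̂(1−p̂)(1/n₁+1/n₂)) = √(0.15048·0.84952·0.00196241) = √(0.000250871) = 0.01584.
z = (0.15549 − 0.14216)/0.01584 = 0.01333/0.01584 = 0.842.
p-value = P(Z > 0.842) ≈ 0.1999.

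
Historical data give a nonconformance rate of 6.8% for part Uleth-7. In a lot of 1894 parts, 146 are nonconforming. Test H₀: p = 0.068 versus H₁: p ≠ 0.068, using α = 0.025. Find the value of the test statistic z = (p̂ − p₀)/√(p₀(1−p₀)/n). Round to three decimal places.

z = 1.571

p̂ = 146/1894 ≈ 0.077086.
Standard error under H₀: √(0.068×0.932/1894) = 0.005785.
z = (0.077086 − 0.068)/0.005785 = 0.009086/0.005785 = 1.571.
p-value = 2·P(Z > 1.571) ≈ 0.1163, so at α = 0.025 we fail to reject H₀.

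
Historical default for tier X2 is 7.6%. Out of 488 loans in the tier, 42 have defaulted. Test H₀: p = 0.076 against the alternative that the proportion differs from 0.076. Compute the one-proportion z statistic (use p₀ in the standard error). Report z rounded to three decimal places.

p̂ = 42/488 = 0.08607.
Standard error under H₀: √(0.076×0.924/488) = 0.01200.
z = (0.08607 − 0.076)/0.01200 = 0.01007/0.01200 = 0.839.

z = 0.839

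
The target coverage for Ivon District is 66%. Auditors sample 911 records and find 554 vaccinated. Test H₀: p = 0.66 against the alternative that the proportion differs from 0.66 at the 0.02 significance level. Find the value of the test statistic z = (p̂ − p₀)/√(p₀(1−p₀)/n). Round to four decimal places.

p̂ = 554/911 = 0.6081229.
Under H₀, SE = √(0.66·0.34/911) = √(0.000246323) = 0.0156947.
z = (0.6081229 − 0.66)/0.0156947 = -0.0518771/0.0156947 = -3.3054.
p-value = 2·P(Z > 3.305) ≈ 0.0009. With α = 0.02, reject H₀.

z = -3.3054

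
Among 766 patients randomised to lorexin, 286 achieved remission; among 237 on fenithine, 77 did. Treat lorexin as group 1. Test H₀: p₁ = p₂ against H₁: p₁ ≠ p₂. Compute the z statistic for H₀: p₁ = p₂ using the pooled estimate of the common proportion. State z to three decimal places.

z = 1.357

p̂₁ = 286/766 ≈ 0.37337, p̂₂ = 77/237 ≈ 0.32489.
Pooled p̂ = (286+77)/(766+237) = 363/1003 = 0.36191.
SE = √(p̂(1−p̂)(1/n₁+1/n₂)) = √(0.36191·0.63809·0.00552489) = √(0.00127588) = 0.03572.
z = (0.37337 − 0.32489)/0.03572 = 0.04848/0.03572 = 1.357.
Two-sided p-value ≈ 2·Φ(−1.357) = 0.1748.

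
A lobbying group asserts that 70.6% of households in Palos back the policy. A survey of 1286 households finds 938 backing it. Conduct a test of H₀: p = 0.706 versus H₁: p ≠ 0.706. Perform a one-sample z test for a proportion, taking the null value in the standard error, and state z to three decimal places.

p̂ = 938/1286 ≈ 0.729393.
Under H₀, SE = √(0.706·0.294/1286) = √(0.000161403) = 0.012704.
z = (0.729393 − 0.706)/0.012704 = 0.023393/0.012704 = 1.841.
p-value = 2·P(Z > 1.841) ≈ 0.0656.

z = 1.841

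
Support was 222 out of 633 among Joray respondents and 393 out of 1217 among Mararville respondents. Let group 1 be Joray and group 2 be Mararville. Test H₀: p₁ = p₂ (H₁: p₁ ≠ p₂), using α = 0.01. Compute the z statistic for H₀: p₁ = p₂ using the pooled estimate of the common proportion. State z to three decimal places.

z = 1.204

p̂₁ = 222/633 = 0.350711, p̂₂ = 393/1217 = 0.322925.
Pooled p̂ = (222+393)/(633+1217) = 615/1850 = 0.332432.
SE = √(p̂(1−p̂)(1/n₁+1/n₂)) = √(0.332432·0.667568·0.00240147) = √(0.000532937) = 0.023085.
z = (0.350711 − 0.322925)/0.023085 = 0.027786/0.023085 = 1.204.
Two-sided p-value ≈ 2·Φ(−1.204) = 0.2287; since p > α = 0.01, fail to reject H₀.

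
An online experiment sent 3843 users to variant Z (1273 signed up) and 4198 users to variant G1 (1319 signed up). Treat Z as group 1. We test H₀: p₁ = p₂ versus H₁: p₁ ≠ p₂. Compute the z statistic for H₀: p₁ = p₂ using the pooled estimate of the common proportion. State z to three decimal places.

z = 1.634

p̂₁ = 1273/3843 = 0.3312516, p̂₂ = 1319/4198 = 0.3141972.
Pooled p̂ = (1273+1319)/(3843+4198) = 2592/8041 = 0.3223480.
SE = √(0.21844 × 0.000498422) = 0.0104343.
z = (0.3312516 − 0.3141972)/0.0104343 = 0.0170544/0.0104343 = 1.634.
p-value = 2·P(Z > 1.634) ≈ 0.1022.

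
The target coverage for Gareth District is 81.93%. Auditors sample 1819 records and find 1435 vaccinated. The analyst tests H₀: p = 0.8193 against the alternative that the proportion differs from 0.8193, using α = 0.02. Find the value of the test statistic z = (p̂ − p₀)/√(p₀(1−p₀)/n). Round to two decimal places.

p̂ = 1435/1819 = 0.78889.
Under H₀, SE = √(0.8193·0.1807/1819) = √(8.13895e-05) = 0.00902.
z = (0.78889 − 0.8193)/0.00902 = -0.03041/0.00902 = -3.37.
Two-sided p-value ≈ 2·Φ(−3.370) = 0.0008; since p < α = 0.02, reject H₀.

z = -3.37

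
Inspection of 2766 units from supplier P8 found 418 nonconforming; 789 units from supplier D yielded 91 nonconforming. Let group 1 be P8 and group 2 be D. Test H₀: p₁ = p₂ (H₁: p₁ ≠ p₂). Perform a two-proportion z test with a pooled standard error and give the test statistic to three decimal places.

p̂₁ = 418/2766 ≈ 0.151121, p̂₂ = 91/789 ≈ 0.115336.
Pooled p̂ = (418+91)/(2766+789) = 509/3555 = 0.143179.
SE = √(p̂(1−p̂)(1/n₁+1/n₂)) = √(0.143179·0.856821·0.00162896) = √(0.000199838) = 0.014136.
z = (0.151121 − 0.115336)/0.014136 = 0.035785/0.014136 = 2.531.

z = 2.531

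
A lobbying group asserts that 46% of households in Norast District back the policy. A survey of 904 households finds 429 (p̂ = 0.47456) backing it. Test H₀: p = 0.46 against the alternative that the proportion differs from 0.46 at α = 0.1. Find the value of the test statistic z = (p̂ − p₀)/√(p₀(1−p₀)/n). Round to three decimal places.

z = 0.878

p̂ = 429/904 ≈ 0.47456.
SE = √(p₀(1−p₀)/n) = √(0.2484/904) = 0.01658.
z = (0.47456 − 0.46)/0.01658 = 0.01456/0.01658 = 0.878.
p-value = 2·P(Z > 0.878) ≈ 0.3798; since p > α = 0.1, fail to reject H₀.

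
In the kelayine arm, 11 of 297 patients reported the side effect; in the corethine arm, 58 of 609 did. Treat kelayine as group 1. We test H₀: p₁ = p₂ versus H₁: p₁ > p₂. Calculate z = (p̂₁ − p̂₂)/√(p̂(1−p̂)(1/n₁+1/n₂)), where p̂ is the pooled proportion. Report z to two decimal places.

p̂₁ = 11/297 = 0.0370, p̂₂ = 58/609 = 0.0952.
Pooled p̂ = (11+58)/(297+609) = 69/906 = 0.0762.
SE = √(p̂(1−p̂)(1/n₁+1/n₂)) = √(0.0762·0.9238·0.00500904) = √(0.00035243) = 0.0188.
z = (0.0370 − 0.0952)/0.0188 = -0.0582/0.0188 = -3.10.

z = -3.10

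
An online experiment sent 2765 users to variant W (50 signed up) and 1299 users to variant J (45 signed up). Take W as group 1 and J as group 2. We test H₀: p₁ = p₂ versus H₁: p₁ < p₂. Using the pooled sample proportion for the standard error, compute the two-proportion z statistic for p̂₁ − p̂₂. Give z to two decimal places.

p̂₁ = 50/2765 ≈ 0.01808, p̂₂ = 45/1299 ≈ 0.03464.
Pooled p̂ = (50+45)/(2765+1299) = 95/4064 = 0.02338.
SE = √(p̂(1−p̂)(1/n₁+1/n₂)) = √(0.02338·0.97662·0.00113149) = √(2.58313e-05) = 0.00508.
z = (0.01808 − 0.03464)/0.00508 = -0.01656/0.00508 = -3.26.
p-value = P(Z < -3.258) ≈ 0.0006.

z = -3.26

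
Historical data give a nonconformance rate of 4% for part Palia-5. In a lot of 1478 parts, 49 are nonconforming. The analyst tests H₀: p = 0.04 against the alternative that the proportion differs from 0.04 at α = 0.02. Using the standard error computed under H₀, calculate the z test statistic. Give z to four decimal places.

p̂ = 49/1478 = 0.033153.
Under H₀, SE = √(0.04·0.96/1478) = √(2.59811e-05) = 0.005097.
z = (0.033153 − 0.04)/0.005097 = -0.006847/0.005097 = -1.3433.
Two-sided p-value ≈ 2·Φ(−1.343) = 0.1792. With α = 0.02, fail to reject H₀.

z = -1.3433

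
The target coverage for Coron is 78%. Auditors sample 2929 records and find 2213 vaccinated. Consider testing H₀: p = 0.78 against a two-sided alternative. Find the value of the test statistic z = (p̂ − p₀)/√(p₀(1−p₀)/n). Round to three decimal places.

p̂ = 2213/2929 ≈ 0.755548.
Under H₀, SE = √(0.78·0.22/2929) = √(5.85865e-05) = 0.007654.
z = (0.755548 − 0.78)/0.007654 = -0.024452/0.007654 = -3.195.

z = -3.195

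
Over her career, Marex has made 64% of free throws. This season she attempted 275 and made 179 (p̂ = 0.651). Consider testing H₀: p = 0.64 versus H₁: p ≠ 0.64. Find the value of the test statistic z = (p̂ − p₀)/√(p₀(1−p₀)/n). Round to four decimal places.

p̂ = 179/275 ≈ 0.650909.
SE = √(p₀(1−p₀)/n) = √(0.2304/275) = 0.028945.
z = (0.650909 − 0.64)/0.028945 = 0.010909/0.028945 = 0.3769.
Two-sided p-value ≈ 2·Φ(−0.377) = 0.7063.

z = 0.3769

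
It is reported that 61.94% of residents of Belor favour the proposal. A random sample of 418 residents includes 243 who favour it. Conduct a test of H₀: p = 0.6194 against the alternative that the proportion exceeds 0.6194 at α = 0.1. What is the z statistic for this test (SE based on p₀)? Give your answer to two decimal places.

p̂ = 243/418 = 0.58134.
SE = √(p₀(1−p₀)/n) = √(0.23574/418) = 0.02375.
z = (0.58134 − 0.6194)/0.02375 = -0.03806/0.02375 = -1.60.
p-value = P(Z > -1.603) ≈ 0.9455, so at α = 0.1 we fail to reject H₀.

z = -1.60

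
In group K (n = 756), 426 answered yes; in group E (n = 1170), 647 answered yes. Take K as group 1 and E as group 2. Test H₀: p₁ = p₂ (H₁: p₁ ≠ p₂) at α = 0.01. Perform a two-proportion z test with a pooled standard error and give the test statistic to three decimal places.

p̂₁ = 426/756 ≈ 0.56349, p̂₂ = 647/1170 ≈ 0.55299.
Pooled p̂ = (426+647)/(756+1170) = 1073/1926 = 0.55711.
SE = √(0.246738 × 0.00217745) = 0.02318.
z = (0.56349 − 0.55299)/0.02318 = 0.01050/0.02318 = 0.453.
Two-sided p-value ≈ 2·Φ(−0.453) = 0.6505. With α = 0.01, fail to reject H₀.

z = 0.453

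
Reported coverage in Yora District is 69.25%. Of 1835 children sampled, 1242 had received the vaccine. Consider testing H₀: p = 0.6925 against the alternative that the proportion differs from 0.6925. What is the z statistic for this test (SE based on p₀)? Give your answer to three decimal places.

p̂ = 1242/1835 = 0.67684.
Under H₀, SE = √(0.6925·0.3075/1835) = √(0.000116046) = 0.01077.
z = (0.67684 − 0.6925)/0.01077 = -0.01566/0.01077 = -1.454.
Two-sided p-value ≈ 2·Φ(−1.454) = 0.1460.

z = -1.454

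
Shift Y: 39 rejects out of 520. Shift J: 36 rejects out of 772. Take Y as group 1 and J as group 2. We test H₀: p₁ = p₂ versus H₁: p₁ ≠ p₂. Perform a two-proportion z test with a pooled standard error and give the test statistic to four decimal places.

p̂₁ = 39/520 = 0.075000, p̂₂ = 36/772 = 0.046632.
Pooled p̂ = (39+36)/(520+772) = 75/1292 = 0.058050.
SE = √(0.0546798 × 0.00321841) = 0.013266.
z = (0.075000 − 0.046632)/0.013266 = 0.028368/0.013266 = 2.1384.

z = 2.1384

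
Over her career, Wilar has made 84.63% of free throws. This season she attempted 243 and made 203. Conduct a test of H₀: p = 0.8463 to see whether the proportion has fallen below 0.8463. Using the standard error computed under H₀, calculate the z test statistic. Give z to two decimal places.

z = -0.47

p̂ = 203/243 = 0.8354.
Under H₀, SE = √(0.8463·0.1537/243) = √(0.000535293) = 0.0231.
z = (0.8354 − 0.8463)/0.0231 = -0.0109/0.0231 = -0.47.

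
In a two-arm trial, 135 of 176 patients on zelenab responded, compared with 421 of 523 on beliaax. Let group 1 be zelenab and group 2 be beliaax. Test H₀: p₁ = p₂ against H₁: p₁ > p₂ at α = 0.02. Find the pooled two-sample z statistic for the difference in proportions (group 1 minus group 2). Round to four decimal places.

z = -1.0789

p̂₁ = 135/176 = 0.767045, p̂₂ = 421/523 = 0.804971.
Pooled p̂ = (135+421)/(176+523) = 556/699 = 0.795422.
SE = √(0.162726 × 0.00759386) = 0.035153.
z = (0.767045 − 0.804971)/0.035153 = -0.037926/0.035153 = -1.0789.
p-value = P(Z > -1.079) ≈ 0.8597, so at α = 0.02 we fail to reject H₀.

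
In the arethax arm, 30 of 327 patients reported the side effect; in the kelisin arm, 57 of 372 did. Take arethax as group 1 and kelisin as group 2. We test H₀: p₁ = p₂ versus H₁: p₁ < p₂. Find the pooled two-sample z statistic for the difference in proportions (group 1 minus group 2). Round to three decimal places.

z = -2.457

p̂₁ = 30/327 = 0.091743, p̂₂ = 57/372 = 0.153226.
Pooled p̂ = (30+57)/(327+372) = 87/699 = 0.124464.
SE = √(0.108972 × 0.00574628) = 0.025024.
z = (0.091743 − 0.153226)/0.025024 = -0.061483/0.025024 = -2.457.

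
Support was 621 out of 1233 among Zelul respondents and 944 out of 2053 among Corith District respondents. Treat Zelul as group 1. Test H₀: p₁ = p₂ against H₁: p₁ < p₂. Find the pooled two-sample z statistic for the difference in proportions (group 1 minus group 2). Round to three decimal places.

p̂₁ = 621/1233 ≈ 0.503650, p̂₂ = 944/2053 ≈ 0.459815.
Pooled p̂ = (621+944)/(1233+2053) = 1565/3286 = 0.476263.
SE = √(0.249437 × 0.00129812) = 0.017994.
z = (0.503650 − 0.459815)/0.017994 = 0.043835/0.017994 = 2.436.

z = 2.436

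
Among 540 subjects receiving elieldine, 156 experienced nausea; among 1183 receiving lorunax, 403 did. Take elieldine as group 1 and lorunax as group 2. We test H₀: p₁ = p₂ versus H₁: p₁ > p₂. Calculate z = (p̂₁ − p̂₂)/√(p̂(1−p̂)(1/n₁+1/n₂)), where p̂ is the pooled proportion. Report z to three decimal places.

z = -2.129

p̂₁ = 156/540 = 0.288889, p̂₂ = 403/1183 = 0.340659.
Pooled p̂ = (156+403)/(540+1183) = 559/1723 = 0.324434.
SE = √(0.219177 × 0.00269716) = 0.024314.
z = (0.288889 − 0.340659)/0.024314 = -0.051770/0.024314 = -2.129.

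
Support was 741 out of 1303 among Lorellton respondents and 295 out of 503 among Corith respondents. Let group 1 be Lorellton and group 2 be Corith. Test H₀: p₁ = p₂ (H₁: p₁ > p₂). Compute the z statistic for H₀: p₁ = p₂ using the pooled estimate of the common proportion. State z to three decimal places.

z = -0.685

p̂₁ = 741/1303 ≈ 0.56869, p̂₂ = 295/503 ≈ 0.58648.
Pooled p̂ = (741+295)/(1303+503) = 1036/1806 = 0.57364.
SE = √(p̂(1−p̂)(1/n₁+1/n₂)) = √(0.57364·0.42636·0.00275553) = √(0.000673939) = 0.02596.
z = (0.56869 − 0.58648)/0.02596 = -0.01779/0.02596 = -0.685.
p-value = P(Z > -0.685) ≈ 0.7535.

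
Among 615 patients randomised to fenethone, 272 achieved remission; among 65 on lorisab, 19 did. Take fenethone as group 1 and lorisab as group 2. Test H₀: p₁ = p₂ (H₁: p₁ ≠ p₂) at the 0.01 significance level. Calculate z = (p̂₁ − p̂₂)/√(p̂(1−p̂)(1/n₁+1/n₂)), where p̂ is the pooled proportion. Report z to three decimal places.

z = 2.324

p̂₁ = 272/615 = 0.44228, p̂₂ = 19/65 = 0.29231.
Pooled p̂ = (272+19)/(615+65) = 291/680 = 0.42794.
SE = √(0.244808 × 0.0170106) = 0.06453.
z = (0.44228 − 0.29231)/0.06453 = 0.14997/0.06453 = 2.324.
Two-sided p-value ≈ 2·Φ(−2.324) = 0.0201, so at α = 0.01 we fail to reject H₀.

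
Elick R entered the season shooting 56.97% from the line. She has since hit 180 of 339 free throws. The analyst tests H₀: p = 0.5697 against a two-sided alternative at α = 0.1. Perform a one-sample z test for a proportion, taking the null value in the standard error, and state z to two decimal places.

p̂ = 180/339 ≈ 0.5310.
Under H₀, SE = √(0.5697·0.4303/339) = √(0.000723132) = 0.0269.
z = (0.5310 − 0.5697)/0.0269 = -0.0387/0.0269 = -1.44.
p-value = 2·P(Z > 1.440) ≈ 0.1498; since p > α = 0.1, fail to reject H₀.

z = -1.44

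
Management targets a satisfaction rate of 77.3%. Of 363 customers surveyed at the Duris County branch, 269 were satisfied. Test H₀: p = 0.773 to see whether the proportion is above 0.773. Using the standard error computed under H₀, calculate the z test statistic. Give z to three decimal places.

p̂ = 269/363 = 0.74105.
Standard error under H₀: √(0.773×0.227/363) = 0.02199.
z = (0.74105 − 0.773)/0.02199 = -0.03195/0.02199 = -1.453.

z = -1.453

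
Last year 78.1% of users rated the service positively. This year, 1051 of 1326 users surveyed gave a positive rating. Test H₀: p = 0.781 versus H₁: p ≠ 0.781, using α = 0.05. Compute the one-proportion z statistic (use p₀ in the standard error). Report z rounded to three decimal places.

z = 1.022

p̂ = 1051/1326 ≈ 0.79261.
SE = √(p₀(1−p₀)/n) = √(0.17104/1326) = 0.01136.
z = (0.79261 − 0.781)/0.01136 = 0.01161/0.01136 = 1.022.
Two-sided p-value ≈ 2·Φ(−1.022) = 0.3067. With α = 0.05, fail to reject H₀.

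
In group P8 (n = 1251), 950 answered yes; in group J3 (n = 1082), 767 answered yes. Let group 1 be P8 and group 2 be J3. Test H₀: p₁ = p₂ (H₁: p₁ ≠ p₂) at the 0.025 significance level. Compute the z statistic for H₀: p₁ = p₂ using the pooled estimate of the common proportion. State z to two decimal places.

p̂₁ = 950/1251 = 0.7594, p̂₂ = 767/1082 = 0.7089.
Pooled p̂ = (950+767)/(1251+1082) = 1717/2333 = 0.7360.
SE = √(p̂(1−p̂)(1/n₁+1/n₂)) = √(0.7360·0.2640·0.00172357) = √(0.000334928) = 0.0183.
z = (0.7594 − 0.7089)/0.0183 = 0.0505/0.0183 = 2.76.
p-value = 2·P(Z > 2.760) ≈ 0.0058. With α = 0.025, reject H₀.

z = 2.76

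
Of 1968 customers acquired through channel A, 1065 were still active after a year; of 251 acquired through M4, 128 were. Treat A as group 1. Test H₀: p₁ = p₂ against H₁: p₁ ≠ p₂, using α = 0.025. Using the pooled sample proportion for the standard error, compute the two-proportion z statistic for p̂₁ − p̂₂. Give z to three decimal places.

p̂₁ = 1065/1968 = 0.54116, p̂₂ = 128/251 = 0.50996.
Pooled p̂ = (1065+128)/(1968+251) = 1193/2219 = 0.53763.
SE = √(0.248584 × 0.00449219) = 0.03342.
z = (0.54116 − 0.50996)/0.03342 = 0.03120/0.03342 = 0.934.
p-value = 2·P(Z > 0.934) ≈ 0.3505. With α = 0.025, fail to reject H₀.

z = 0.934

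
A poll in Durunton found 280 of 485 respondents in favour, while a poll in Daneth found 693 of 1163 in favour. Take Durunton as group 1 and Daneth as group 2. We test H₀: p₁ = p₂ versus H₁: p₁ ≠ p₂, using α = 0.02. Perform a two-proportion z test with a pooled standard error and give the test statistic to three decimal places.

p̂₁ = 280/485 = 0.57732, p̂₂ = 693/1163 = 0.59587.
Pooled p̂ = (280+693)/(485+1163) = 973/1648 = 0.59041.
SE = √(p̂(1−p̂)(1/n₁+1/n₂)) = √(0.59041·0.40959·0.0029217) = √(0.000706542) = 0.02658.
z = (0.57732 − 0.59587)/0.02658 = -0.01855/0.02658 = -0.698.
p-value = 2·P(Z > 0.698) ≈ 0.4852; since p > α = 0.02, fail to reject H₀.

z = -0.698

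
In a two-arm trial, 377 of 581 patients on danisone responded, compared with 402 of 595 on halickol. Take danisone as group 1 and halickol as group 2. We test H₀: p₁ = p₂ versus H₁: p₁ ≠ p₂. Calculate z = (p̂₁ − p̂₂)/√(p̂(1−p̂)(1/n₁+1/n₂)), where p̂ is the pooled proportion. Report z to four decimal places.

p̂₁ = 377/581 ≈ 0.648881, p̂₂ = 402/595 ≈ 0.675630.
Pooled p̂ = (377+402)/(581+595) = 779/1176 = 0.662415.
SE = √(0.223621 × 0.00340184) = 0.027581.
z = (0.648881 − 0.675630)/0.027581 = -0.026749/0.027581 = -0.9698.
Two-sided p-value ≈ 2·Φ(−0.970) = 0.3321.

z = -0.9698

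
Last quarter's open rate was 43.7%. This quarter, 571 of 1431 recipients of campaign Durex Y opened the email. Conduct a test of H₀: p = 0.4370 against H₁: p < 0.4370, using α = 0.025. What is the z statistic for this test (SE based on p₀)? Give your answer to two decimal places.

p̂ = 571/1431 ≈ 0.3990.
Under H₀, SE = √(0.437·0.563/1431) = √(0.000171929) = 0.0131.
z = (0.3990 − 0.437)/0.0131 = -0.0380/0.0131 = -2.90.
p-value = P(Z < -2.896) ≈ 0.0019. With α = 0.025, reject H₀.

z = -2.90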